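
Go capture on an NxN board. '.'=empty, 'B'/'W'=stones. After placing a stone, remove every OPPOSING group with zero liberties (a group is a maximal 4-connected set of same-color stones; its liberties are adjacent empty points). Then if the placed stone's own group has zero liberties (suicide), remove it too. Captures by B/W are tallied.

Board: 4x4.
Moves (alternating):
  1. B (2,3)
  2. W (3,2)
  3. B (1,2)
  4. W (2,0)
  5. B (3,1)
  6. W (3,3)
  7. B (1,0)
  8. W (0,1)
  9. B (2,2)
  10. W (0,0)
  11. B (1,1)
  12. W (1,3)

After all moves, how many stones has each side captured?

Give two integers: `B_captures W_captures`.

Answer: 2 0

Derivation:
Move 1: B@(2,3) -> caps B=0 W=0
Move 2: W@(3,2) -> caps B=0 W=0
Move 3: B@(1,2) -> caps B=0 W=0
Move 4: W@(2,0) -> caps B=0 W=0
Move 5: B@(3,1) -> caps B=0 W=0
Move 6: W@(3,3) -> caps B=0 W=0
Move 7: B@(1,0) -> caps B=0 W=0
Move 8: W@(0,1) -> caps B=0 W=0
Move 9: B@(2,2) -> caps B=2 W=0
Move 10: W@(0,0) -> caps B=2 W=0
Move 11: B@(1,1) -> caps B=2 W=0
Move 12: W@(1,3) -> caps B=2 W=0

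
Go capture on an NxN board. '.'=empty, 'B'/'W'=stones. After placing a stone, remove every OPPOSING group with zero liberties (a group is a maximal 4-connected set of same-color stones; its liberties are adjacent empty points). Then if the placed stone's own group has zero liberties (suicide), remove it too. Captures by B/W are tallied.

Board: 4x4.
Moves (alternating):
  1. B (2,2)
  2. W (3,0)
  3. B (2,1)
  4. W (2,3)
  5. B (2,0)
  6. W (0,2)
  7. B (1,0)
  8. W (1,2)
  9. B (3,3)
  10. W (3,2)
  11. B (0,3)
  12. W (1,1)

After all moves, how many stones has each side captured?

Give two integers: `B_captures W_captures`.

Move 1: B@(2,2) -> caps B=0 W=0
Move 2: W@(3,0) -> caps B=0 W=0
Move 3: B@(2,1) -> caps B=0 W=0
Move 4: W@(2,3) -> caps B=0 W=0
Move 5: B@(2,0) -> caps B=0 W=0
Move 6: W@(0,2) -> caps B=0 W=0
Move 7: B@(1,0) -> caps B=0 W=0
Move 8: W@(1,2) -> caps B=0 W=0
Move 9: B@(3,3) -> caps B=0 W=0
Move 10: W@(3,2) -> caps B=0 W=1
Move 11: B@(0,3) -> caps B=0 W=1
Move 12: W@(1,1) -> caps B=0 W=1

Answer: 0 1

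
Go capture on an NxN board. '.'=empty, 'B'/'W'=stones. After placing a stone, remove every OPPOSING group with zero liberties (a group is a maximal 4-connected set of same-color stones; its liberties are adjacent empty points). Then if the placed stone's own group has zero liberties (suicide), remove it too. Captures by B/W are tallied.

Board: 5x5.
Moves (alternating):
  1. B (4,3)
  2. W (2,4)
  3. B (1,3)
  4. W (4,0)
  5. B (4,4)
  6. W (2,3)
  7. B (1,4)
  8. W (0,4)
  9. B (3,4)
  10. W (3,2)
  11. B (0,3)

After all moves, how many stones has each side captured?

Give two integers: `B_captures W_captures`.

Move 1: B@(4,3) -> caps B=0 W=0
Move 2: W@(2,4) -> caps B=0 W=0
Move 3: B@(1,3) -> caps B=0 W=0
Move 4: W@(4,0) -> caps B=0 W=0
Move 5: B@(4,4) -> caps B=0 W=0
Move 6: W@(2,3) -> caps B=0 W=0
Move 7: B@(1,4) -> caps B=0 W=0
Move 8: W@(0,4) -> caps B=0 W=0
Move 9: B@(3,4) -> caps B=0 W=0
Move 10: W@(3,2) -> caps B=0 W=0
Move 11: B@(0,3) -> caps B=1 W=0

Answer: 1 0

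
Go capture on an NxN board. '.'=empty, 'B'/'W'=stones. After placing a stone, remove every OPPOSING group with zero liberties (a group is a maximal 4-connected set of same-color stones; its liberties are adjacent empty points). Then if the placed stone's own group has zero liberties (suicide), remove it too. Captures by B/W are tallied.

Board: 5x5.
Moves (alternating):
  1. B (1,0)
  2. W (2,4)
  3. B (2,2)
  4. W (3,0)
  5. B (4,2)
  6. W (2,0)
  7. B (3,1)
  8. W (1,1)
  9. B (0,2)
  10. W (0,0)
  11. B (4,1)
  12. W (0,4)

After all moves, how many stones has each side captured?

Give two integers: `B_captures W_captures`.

Answer: 0 1

Derivation:
Move 1: B@(1,0) -> caps B=0 W=0
Move 2: W@(2,4) -> caps B=0 W=0
Move 3: B@(2,2) -> caps B=0 W=0
Move 4: W@(3,0) -> caps B=0 W=0
Move 5: B@(4,2) -> caps B=0 W=0
Move 6: W@(2,0) -> caps B=0 W=0
Move 7: B@(3,1) -> caps B=0 W=0
Move 8: W@(1,1) -> caps B=0 W=0
Move 9: B@(0,2) -> caps B=0 W=0
Move 10: W@(0,0) -> caps B=0 W=1
Move 11: B@(4,1) -> caps B=0 W=1
Move 12: W@(0,4) -> caps B=0 W=1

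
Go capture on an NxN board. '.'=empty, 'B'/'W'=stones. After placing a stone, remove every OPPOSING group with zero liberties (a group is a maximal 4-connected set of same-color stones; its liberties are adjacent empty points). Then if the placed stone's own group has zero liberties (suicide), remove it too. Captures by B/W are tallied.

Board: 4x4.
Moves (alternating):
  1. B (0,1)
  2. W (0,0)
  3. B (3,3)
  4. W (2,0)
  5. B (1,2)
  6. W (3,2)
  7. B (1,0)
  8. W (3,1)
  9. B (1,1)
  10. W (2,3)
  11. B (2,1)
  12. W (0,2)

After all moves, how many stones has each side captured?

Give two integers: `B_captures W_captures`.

Answer: 1 1

Derivation:
Move 1: B@(0,1) -> caps B=0 W=0
Move 2: W@(0,0) -> caps B=0 W=0
Move 3: B@(3,3) -> caps B=0 W=0
Move 4: W@(2,0) -> caps B=0 W=0
Move 5: B@(1,2) -> caps B=0 W=0
Move 6: W@(3,2) -> caps B=0 W=0
Move 7: B@(1,0) -> caps B=1 W=0
Move 8: W@(3,1) -> caps B=1 W=0
Move 9: B@(1,1) -> caps B=1 W=0
Move 10: W@(2,3) -> caps B=1 W=1
Move 11: B@(2,1) -> caps B=1 W=1
Move 12: W@(0,2) -> caps B=1 W=1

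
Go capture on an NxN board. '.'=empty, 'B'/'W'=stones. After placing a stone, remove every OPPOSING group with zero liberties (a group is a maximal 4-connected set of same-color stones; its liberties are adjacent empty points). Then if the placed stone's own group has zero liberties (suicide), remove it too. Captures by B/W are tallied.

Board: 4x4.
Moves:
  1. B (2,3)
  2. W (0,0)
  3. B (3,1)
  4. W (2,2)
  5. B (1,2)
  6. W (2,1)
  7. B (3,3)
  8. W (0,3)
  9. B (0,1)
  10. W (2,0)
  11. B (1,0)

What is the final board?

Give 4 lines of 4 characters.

Move 1: B@(2,3) -> caps B=0 W=0
Move 2: W@(0,0) -> caps B=0 W=0
Move 3: B@(3,1) -> caps B=0 W=0
Move 4: W@(2,2) -> caps B=0 W=0
Move 5: B@(1,2) -> caps B=0 W=0
Move 6: W@(2,1) -> caps B=0 W=0
Move 7: B@(3,3) -> caps B=0 W=0
Move 8: W@(0,3) -> caps B=0 W=0
Move 9: B@(0,1) -> caps B=0 W=0
Move 10: W@(2,0) -> caps B=0 W=0
Move 11: B@(1,0) -> caps B=1 W=0

Answer: .B.W
B.B.
WWWB
.B.B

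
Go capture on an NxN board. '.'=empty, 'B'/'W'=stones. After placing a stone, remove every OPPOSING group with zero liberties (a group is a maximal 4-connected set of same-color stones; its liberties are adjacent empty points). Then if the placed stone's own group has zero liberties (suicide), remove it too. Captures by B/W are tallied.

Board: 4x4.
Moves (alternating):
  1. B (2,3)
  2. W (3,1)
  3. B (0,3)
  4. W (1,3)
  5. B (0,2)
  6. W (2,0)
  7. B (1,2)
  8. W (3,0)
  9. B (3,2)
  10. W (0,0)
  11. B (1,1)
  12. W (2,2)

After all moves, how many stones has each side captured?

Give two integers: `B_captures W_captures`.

Answer: 1 0

Derivation:
Move 1: B@(2,3) -> caps B=0 W=0
Move 2: W@(3,1) -> caps B=0 W=0
Move 3: B@(0,3) -> caps B=0 W=0
Move 4: W@(1,3) -> caps B=0 W=0
Move 5: B@(0,2) -> caps B=0 W=0
Move 6: W@(2,0) -> caps B=0 W=0
Move 7: B@(1,2) -> caps B=1 W=0
Move 8: W@(3,0) -> caps B=1 W=0
Move 9: B@(3,2) -> caps B=1 W=0
Move 10: W@(0,0) -> caps B=1 W=0
Move 11: B@(1,1) -> caps B=1 W=0
Move 12: W@(2,2) -> caps B=1 W=0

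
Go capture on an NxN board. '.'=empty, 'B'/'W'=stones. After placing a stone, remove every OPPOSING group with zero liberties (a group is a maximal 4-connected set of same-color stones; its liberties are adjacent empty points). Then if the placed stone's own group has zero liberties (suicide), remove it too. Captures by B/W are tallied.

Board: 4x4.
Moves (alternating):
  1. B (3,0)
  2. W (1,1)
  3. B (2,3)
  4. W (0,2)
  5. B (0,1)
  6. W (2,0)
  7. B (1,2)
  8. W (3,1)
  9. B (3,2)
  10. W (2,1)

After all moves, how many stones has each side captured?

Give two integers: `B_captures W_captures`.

Move 1: B@(3,0) -> caps B=0 W=0
Move 2: W@(1,1) -> caps B=0 W=0
Move 3: B@(2,3) -> caps B=0 W=0
Move 4: W@(0,2) -> caps B=0 W=0
Move 5: B@(0,1) -> caps B=0 W=0
Move 6: W@(2,0) -> caps B=0 W=0
Move 7: B@(1,2) -> caps B=0 W=0
Move 8: W@(3,1) -> caps B=0 W=1
Move 9: B@(3,2) -> caps B=0 W=1
Move 10: W@(2,1) -> caps B=0 W=1

Answer: 0 1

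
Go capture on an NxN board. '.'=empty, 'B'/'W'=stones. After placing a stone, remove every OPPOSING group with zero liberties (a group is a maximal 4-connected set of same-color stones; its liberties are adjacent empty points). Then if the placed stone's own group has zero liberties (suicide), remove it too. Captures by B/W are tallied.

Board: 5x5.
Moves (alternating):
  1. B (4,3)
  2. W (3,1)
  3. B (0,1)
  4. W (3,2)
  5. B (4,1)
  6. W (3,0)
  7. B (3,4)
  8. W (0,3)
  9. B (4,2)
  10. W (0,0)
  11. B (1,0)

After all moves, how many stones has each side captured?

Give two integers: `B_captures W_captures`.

Answer: 1 0

Derivation:
Move 1: B@(4,3) -> caps B=0 W=0
Move 2: W@(3,1) -> caps B=0 W=0
Move 3: B@(0,1) -> caps B=0 W=0
Move 4: W@(3,2) -> caps B=0 W=0
Move 5: B@(4,1) -> caps B=0 W=0
Move 6: W@(3,0) -> caps B=0 W=0
Move 7: B@(3,4) -> caps B=0 W=0
Move 8: W@(0,3) -> caps B=0 W=0
Move 9: B@(4,2) -> caps B=0 W=0
Move 10: W@(0,0) -> caps B=0 W=0
Move 11: B@(1,0) -> caps B=1 W=0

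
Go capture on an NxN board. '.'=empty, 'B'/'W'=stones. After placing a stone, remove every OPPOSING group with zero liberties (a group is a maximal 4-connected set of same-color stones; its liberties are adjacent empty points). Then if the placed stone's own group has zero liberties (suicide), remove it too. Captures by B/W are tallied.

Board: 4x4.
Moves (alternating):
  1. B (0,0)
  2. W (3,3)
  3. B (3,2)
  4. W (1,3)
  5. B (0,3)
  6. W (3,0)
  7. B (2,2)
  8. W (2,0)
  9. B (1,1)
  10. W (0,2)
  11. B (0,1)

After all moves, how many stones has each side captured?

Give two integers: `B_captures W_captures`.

Move 1: B@(0,0) -> caps B=0 W=0
Move 2: W@(3,3) -> caps B=0 W=0
Move 3: B@(3,2) -> caps B=0 W=0
Move 4: W@(1,3) -> caps B=0 W=0
Move 5: B@(0,3) -> caps B=0 W=0
Move 6: W@(3,0) -> caps B=0 W=0
Move 7: B@(2,2) -> caps B=0 W=0
Move 8: W@(2,0) -> caps B=0 W=0
Move 9: B@(1,1) -> caps B=0 W=0
Move 10: W@(0,2) -> caps B=0 W=1
Move 11: B@(0,1) -> caps B=0 W=1

Answer: 0 1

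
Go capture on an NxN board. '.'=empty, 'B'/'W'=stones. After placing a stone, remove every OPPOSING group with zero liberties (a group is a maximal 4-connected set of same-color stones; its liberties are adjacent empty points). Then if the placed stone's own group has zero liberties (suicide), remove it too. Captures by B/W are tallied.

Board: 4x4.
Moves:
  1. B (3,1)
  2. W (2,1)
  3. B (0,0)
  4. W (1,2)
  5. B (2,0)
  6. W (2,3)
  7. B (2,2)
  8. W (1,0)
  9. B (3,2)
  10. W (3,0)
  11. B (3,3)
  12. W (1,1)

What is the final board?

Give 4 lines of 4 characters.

Move 1: B@(3,1) -> caps B=0 W=0
Move 2: W@(2,1) -> caps B=0 W=0
Move 3: B@(0,0) -> caps B=0 W=0
Move 4: W@(1,2) -> caps B=0 W=0
Move 5: B@(2,0) -> caps B=0 W=0
Move 6: W@(2,3) -> caps B=0 W=0
Move 7: B@(2,2) -> caps B=0 W=0
Move 8: W@(1,0) -> caps B=0 W=0
Move 9: B@(3,2) -> caps B=0 W=0
Move 10: W@(3,0) -> caps B=0 W=1
Move 11: B@(3,3) -> caps B=0 W=1
Move 12: W@(1,1) -> caps B=0 W=1

Answer: B...
WWW.
.W.W
W...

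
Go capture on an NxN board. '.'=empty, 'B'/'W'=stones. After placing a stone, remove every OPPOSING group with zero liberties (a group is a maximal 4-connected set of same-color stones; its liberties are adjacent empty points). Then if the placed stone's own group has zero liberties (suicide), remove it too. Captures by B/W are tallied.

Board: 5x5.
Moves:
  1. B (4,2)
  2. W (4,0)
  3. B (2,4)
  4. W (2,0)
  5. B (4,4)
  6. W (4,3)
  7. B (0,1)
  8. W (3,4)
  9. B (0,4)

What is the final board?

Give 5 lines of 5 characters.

Move 1: B@(4,2) -> caps B=0 W=0
Move 2: W@(4,0) -> caps B=0 W=0
Move 3: B@(2,4) -> caps B=0 W=0
Move 4: W@(2,0) -> caps B=0 W=0
Move 5: B@(4,4) -> caps B=0 W=0
Move 6: W@(4,3) -> caps B=0 W=0
Move 7: B@(0,1) -> caps B=0 W=0
Move 8: W@(3,4) -> caps B=0 W=1
Move 9: B@(0,4) -> caps B=0 W=1

Answer: .B..B
.....
W...B
....W
W.BW.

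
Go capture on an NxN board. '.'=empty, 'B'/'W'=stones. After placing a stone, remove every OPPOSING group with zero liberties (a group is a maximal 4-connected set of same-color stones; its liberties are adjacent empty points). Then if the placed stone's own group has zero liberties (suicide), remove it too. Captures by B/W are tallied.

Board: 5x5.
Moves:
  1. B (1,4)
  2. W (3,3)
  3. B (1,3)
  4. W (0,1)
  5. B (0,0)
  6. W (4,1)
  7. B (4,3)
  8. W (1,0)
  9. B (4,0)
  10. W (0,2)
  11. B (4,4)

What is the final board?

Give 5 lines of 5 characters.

Move 1: B@(1,4) -> caps B=0 W=0
Move 2: W@(3,3) -> caps B=0 W=0
Move 3: B@(1,3) -> caps B=0 W=0
Move 4: W@(0,1) -> caps B=0 W=0
Move 5: B@(0,0) -> caps B=0 W=0
Move 6: W@(4,1) -> caps B=0 W=0
Move 7: B@(4,3) -> caps B=0 W=0
Move 8: W@(1,0) -> caps B=0 W=1
Move 9: B@(4,0) -> caps B=0 W=1
Move 10: W@(0,2) -> caps B=0 W=1
Move 11: B@(4,4) -> caps B=0 W=1

Answer: .WW..
W..BB
.....
...W.
BW.BB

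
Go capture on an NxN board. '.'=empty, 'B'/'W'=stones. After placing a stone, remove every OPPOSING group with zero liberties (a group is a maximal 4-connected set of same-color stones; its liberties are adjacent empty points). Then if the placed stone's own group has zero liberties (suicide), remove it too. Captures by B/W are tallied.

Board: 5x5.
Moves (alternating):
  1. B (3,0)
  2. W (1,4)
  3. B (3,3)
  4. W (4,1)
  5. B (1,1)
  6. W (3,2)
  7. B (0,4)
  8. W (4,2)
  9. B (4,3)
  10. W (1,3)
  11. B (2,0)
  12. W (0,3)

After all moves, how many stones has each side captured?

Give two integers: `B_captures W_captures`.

Answer: 0 1

Derivation:
Move 1: B@(3,0) -> caps B=0 W=0
Move 2: W@(1,4) -> caps B=0 W=0
Move 3: B@(3,3) -> caps B=0 W=0
Move 4: W@(4,1) -> caps B=0 W=0
Move 5: B@(1,1) -> caps B=0 W=0
Move 6: W@(3,2) -> caps B=0 W=0
Move 7: B@(0,4) -> caps B=0 W=0
Move 8: W@(4,2) -> caps B=0 W=0
Move 9: B@(4,3) -> caps B=0 W=0
Move 10: W@(1,3) -> caps B=0 W=0
Move 11: B@(2,0) -> caps B=0 W=0
Move 12: W@(0,3) -> caps B=0 W=1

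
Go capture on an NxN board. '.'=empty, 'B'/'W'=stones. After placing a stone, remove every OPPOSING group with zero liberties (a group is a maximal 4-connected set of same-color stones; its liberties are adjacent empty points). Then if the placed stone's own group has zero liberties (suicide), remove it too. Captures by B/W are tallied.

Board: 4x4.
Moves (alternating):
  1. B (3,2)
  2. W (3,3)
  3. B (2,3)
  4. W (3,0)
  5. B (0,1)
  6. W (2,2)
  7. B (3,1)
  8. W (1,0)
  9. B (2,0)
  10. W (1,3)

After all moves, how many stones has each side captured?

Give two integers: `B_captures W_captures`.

Answer: 2 0

Derivation:
Move 1: B@(3,2) -> caps B=0 W=0
Move 2: W@(3,3) -> caps B=0 W=0
Move 3: B@(2,3) -> caps B=1 W=0
Move 4: W@(3,0) -> caps B=1 W=0
Move 5: B@(0,1) -> caps B=1 W=0
Move 6: W@(2,2) -> caps B=1 W=0
Move 7: B@(3,1) -> caps B=1 W=0
Move 8: W@(1,0) -> caps B=1 W=0
Move 9: B@(2,0) -> caps B=2 W=0
Move 10: W@(1,3) -> caps B=2 W=0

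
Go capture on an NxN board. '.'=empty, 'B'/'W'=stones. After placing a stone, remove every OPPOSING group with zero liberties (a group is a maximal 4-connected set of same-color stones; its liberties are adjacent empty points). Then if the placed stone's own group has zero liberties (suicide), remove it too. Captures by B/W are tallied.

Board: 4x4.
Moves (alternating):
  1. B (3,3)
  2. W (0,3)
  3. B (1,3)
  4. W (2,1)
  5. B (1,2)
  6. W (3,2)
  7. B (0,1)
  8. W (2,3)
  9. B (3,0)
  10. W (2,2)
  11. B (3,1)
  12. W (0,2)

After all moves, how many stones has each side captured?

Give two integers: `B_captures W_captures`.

Answer: 0 1

Derivation:
Move 1: B@(3,3) -> caps B=0 W=0
Move 2: W@(0,3) -> caps B=0 W=0
Move 3: B@(1,3) -> caps B=0 W=0
Move 4: W@(2,1) -> caps B=0 W=0
Move 5: B@(1,2) -> caps B=0 W=0
Move 6: W@(3,2) -> caps B=0 W=0
Move 7: B@(0,1) -> caps B=0 W=0
Move 8: W@(2,3) -> caps B=0 W=1
Move 9: B@(3,0) -> caps B=0 W=1
Move 10: W@(2,2) -> caps B=0 W=1
Move 11: B@(3,1) -> caps B=0 W=1
Move 12: W@(0,2) -> caps B=0 W=1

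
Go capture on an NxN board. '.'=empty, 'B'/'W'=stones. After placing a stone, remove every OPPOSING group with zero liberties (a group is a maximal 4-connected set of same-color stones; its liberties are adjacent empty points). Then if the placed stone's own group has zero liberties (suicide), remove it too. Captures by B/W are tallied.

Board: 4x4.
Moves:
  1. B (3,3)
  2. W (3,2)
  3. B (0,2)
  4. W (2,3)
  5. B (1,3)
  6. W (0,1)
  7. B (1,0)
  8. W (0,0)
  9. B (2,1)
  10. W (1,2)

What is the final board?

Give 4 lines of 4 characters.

Answer: WWB.
B.WB
.B.W
..W.

Derivation:
Move 1: B@(3,3) -> caps B=0 W=0
Move 2: W@(3,2) -> caps B=0 W=0
Move 3: B@(0,2) -> caps B=0 W=0
Move 4: W@(2,3) -> caps B=0 W=1
Move 5: B@(1,3) -> caps B=0 W=1
Move 6: W@(0,1) -> caps B=0 W=1
Move 7: B@(1,0) -> caps B=0 W=1
Move 8: W@(0,0) -> caps B=0 W=1
Move 9: B@(2,1) -> caps B=0 W=1
Move 10: W@(1,2) -> caps B=0 W=1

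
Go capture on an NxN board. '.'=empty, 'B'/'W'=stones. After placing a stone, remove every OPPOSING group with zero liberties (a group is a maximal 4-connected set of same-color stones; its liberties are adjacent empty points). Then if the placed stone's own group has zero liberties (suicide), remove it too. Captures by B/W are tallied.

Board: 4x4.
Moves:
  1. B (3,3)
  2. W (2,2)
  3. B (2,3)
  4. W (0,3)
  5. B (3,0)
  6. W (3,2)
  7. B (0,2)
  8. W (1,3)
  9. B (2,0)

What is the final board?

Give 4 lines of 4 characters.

Move 1: B@(3,3) -> caps B=0 W=0
Move 2: W@(2,2) -> caps B=0 W=0
Move 3: B@(2,3) -> caps B=0 W=0
Move 4: W@(0,3) -> caps B=0 W=0
Move 5: B@(3,0) -> caps B=0 W=0
Move 6: W@(3,2) -> caps B=0 W=0
Move 7: B@(0,2) -> caps B=0 W=0
Move 8: W@(1,3) -> caps B=0 W=2
Move 9: B@(2,0) -> caps B=0 W=2

Answer: ..BW
...W
B.W.
B.W.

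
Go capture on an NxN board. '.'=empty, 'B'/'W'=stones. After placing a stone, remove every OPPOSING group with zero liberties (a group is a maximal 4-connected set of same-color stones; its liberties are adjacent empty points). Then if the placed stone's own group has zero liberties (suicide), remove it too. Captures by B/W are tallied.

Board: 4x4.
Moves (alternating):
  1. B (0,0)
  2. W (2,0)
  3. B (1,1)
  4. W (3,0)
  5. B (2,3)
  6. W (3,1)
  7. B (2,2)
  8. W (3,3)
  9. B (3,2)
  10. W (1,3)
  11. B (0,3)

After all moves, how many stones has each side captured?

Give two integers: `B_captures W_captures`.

Move 1: B@(0,0) -> caps B=0 W=0
Move 2: W@(2,0) -> caps B=0 W=0
Move 3: B@(1,1) -> caps B=0 W=0
Move 4: W@(3,0) -> caps B=0 W=0
Move 5: B@(2,3) -> caps B=0 W=0
Move 6: W@(3,1) -> caps B=0 W=0
Move 7: B@(2,2) -> caps B=0 W=0
Move 8: W@(3,3) -> caps B=0 W=0
Move 9: B@(3,2) -> caps B=1 W=0
Move 10: W@(1,3) -> caps B=1 W=0
Move 11: B@(0,3) -> caps B=1 W=0

Answer: 1 0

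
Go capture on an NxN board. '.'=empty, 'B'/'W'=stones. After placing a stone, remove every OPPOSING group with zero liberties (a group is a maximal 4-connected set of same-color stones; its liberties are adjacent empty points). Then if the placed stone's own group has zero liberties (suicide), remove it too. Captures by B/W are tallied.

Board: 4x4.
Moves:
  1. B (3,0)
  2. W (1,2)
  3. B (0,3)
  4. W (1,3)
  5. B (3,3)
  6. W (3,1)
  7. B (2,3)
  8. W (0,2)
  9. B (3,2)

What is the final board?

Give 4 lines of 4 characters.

Answer: ..W.
..WW
...B
BWBB

Derivation:
Move 1: B@(3,0) -> caps B=0 W=0
Move 2: W@(1,2) -> caps B=0 W=0
Move 3: B@(0,3) -> caps B=0 W=0
Move 4: W@(1,3) -> caps B=0 W=0
Move 5: B@(3,3) -> caps B=0 W=0
Move 6: W@(3,1) -> caps B=0 W=0
Move 7: B@(2,3) -> caps B=0 W=0
Move 8: W@(0,2) -> caps B=0 W=1
Move 9: B@(3,2) -> caps B=0 W=1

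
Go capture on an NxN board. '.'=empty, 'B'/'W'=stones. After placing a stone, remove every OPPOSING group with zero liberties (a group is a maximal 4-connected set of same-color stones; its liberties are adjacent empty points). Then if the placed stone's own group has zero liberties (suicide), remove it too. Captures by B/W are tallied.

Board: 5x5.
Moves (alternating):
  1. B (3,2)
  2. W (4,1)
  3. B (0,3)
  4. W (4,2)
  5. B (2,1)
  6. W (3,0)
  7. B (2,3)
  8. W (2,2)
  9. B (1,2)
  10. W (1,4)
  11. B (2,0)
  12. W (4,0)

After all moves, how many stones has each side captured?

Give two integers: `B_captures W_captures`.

Move 1: B@(3,2) -> caps B=0 W=0
Move 2: W@(4,1) -> caps B=0 W=0
Move 3: B@(0,3) -> caps B=0 W=0
Move 4: W@(4,2) -> caps B=0 W=0
Move 5: B@(2,1) -> caps B=0 W=0
Move 6: W@(3,0) -> caps B=0 W=0
Move 7: B@(2,3) -> caps B=0 W=0
Move 8: W@(2,2) -> caps B=0 W=0
Move 9: B@(1,2) -> caps B=1 W=0
Move 10: W@(1,4) -> caps B=1 W=0
Move 11: B@(2,0) -> caps B=1 W=0
Move 12: W@(4,0) -> caps B=1 W=0

Answer: 1 0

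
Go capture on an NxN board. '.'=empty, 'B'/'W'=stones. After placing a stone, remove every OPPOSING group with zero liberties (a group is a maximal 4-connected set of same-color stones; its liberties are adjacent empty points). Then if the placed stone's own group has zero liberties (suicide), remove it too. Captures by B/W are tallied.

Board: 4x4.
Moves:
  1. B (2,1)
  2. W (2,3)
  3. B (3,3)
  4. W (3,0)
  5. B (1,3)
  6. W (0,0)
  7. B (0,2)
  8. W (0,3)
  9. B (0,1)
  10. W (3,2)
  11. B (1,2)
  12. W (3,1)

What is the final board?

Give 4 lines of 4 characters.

Move 1: B@(2,1) -> caps B=0 W=0
Move 2: W@(2,3) -> caps B=0 W=0
Move 3: B@(3,3) -> caps B=0 W=0
Move 4: W@(3,0) -> caps B=0 W=0
Move 5: B@(1,3) -> caps B=0 W=0
Move 6: W@(0,0) -> caps B=0 W=0
Move 7: B@(0,2) -> caps B=0 W=0
Move 8: W@(0,3) -> caps B=0 W=0
Move 9: B@(0,1) -> caps B=0 W=0
Move 10: W@(3,2) -> caps B=0 W=1
Move 11: B@(1,2) -> caps B=0 W=1
Move 12: W@(3,1) -> caps B=0 W=1

Answer: WBB.
..BB
.B.W
WWW.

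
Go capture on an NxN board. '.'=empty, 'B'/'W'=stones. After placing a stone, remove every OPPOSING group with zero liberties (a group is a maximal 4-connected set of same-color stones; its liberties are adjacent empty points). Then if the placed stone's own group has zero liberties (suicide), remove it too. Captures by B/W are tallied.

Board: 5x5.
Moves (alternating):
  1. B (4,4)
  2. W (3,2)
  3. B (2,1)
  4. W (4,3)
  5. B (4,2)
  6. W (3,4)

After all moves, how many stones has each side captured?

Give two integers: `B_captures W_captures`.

Move 1: B@(4,4) -> caps B=0 W=0
Move 2: W@(3,2) -> caps B=0 W=0
Move 3: B@(2,1) -> caps B=0 W=0
Move 4: W@(4,3) -> caps B=0 W=0
Move 5: B@(4,2) -> caps B=0 W=0
Move 6: W@(3,4) -> caps B=0 W=1

Answer: 0 1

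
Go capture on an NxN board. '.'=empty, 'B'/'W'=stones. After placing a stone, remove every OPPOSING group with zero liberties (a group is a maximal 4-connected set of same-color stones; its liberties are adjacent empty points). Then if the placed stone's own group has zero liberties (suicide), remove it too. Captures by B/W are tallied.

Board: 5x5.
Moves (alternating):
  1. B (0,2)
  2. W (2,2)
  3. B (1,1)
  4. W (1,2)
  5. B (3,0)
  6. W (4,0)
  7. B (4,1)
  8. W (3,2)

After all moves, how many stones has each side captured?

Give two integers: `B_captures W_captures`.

Move 1: B@(0,2) -> caps B=0 W=0
Move 2: W@(2,2) -> caps B=0 W=0
Move 3: B@(1,1) -> caps B=0 W=0
Move 4: W@(1,2) -> caps B=0 W=0
Move 5: B@(3,0) -> caps B=0 W=0
Move 6: W@(4,0) -> caps B=0 W=0
Move 7: B@(4,1) -> caps B=1 W=0
Move 8: W@(3,2) -> caps B=1 W=0

Answer: 1 0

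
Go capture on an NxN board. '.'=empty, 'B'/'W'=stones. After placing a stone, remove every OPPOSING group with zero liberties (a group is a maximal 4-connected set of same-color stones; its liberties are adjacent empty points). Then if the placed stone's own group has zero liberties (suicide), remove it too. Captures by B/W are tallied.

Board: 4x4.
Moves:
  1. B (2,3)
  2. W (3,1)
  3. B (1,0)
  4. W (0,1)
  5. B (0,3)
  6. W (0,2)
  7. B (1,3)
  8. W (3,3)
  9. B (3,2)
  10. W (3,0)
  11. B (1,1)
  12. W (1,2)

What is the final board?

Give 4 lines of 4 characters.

Answer: .WWB
BBWB
...B
WWB.

Derivation:
Move 1: B@(2,3) -> caps B=0 W=0
Move 2: W@(3,1) -> caps B=0 W=0
Move 3: B@(1,0) -> caps B=0 W=0
Move 4: W@(0,1) -> caps B=0 W=0
Move 5: B@(0,3) -> caps B=0 W=0
Move 6: W@(0,2) -> caps B=0 W=0
Move 7: B@(1,3) -> caps B=0 W=0
Move 8: W@(3,3) -> caps B=0 W=0
Move 9: B@(3,2) -> caps B=1 W=0
Move 10: W@(3,0) -> caps B=1 W=0
Move 11: B@(1,1) -> caps B=1 W=0
Move 12: W@(1,2) -> caps B=1 W=0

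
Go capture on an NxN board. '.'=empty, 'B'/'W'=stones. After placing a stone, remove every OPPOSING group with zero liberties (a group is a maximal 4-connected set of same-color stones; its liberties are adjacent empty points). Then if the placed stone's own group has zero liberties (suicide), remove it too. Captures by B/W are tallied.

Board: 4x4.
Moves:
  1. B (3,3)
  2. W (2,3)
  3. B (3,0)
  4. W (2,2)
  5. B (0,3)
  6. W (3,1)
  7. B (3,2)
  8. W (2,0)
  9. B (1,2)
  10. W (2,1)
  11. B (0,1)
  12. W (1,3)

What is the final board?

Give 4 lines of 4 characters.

Move 1: B@(3,3) -> caps B=0 W=0
Move 2: W@(2,3) -> caps B=0 W=0
Move 3: B@(3,0) -> caps B=0 W=0
Move 4: W@(2,2) -> caps B=0 W=0
Move 5: B@(0,3) -> caps B=0 W=0
Move 6: W@(3,1) -> caps B=0 W=0
Move 7: B@(3,2) -> caps B=0 W=0
Move 8: W@(2,0) -> caps B=0 W=1
Move 9: B@(1,2) -> caps B=0 W=1
Move 10: W@(2,1) -> caps B=0 W=1
Move 11: B@(0,1) -> caps B=0 W=1
Move 12: W@(1,3) -> caps B=0 W=1

Answer: .B.B
..BW
WWWW
.W..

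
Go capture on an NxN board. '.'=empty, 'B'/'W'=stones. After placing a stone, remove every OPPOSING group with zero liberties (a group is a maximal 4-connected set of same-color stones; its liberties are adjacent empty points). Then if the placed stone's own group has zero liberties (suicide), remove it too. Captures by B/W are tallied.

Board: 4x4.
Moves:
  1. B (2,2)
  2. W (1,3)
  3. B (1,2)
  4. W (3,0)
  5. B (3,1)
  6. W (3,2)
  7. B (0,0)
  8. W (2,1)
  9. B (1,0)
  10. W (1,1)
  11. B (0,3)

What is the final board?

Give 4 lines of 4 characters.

Move 1: B@(2,2) -> caps B=0 W=0
Move 2: W@(1,3) -> caps B=0 W=0
Move 3: B@(1,2) -> caps B=0 W=0
Move 4: W@(3,0) -> caps B=0 W=0
Move 5: B@(3,1) -> caps B=0 W=0
Move 6: W@(3,2) -> caps B=0 W=0
Move 7: B@(0,0) -> caps B=0 W=0
Move 8: W@(2,1) -> caps B=0 W=1
Move 9: B@(1,0) -> caps B=0 W=1
Move 10: W@(1,1) -> caps B=0 W=1
Move 11: B@(0,3) -> caps B=0 W=1

Answer: B..B
BWBW
.WB.
W.W.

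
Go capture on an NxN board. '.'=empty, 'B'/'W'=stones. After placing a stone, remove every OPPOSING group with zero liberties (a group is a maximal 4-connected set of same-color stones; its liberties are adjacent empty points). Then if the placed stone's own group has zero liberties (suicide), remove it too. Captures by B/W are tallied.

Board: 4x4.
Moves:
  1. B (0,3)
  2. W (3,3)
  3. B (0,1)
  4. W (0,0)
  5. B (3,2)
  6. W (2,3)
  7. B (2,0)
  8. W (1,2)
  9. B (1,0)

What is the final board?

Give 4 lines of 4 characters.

Move 1: B@(0,3) -> caps B=0 W=0
Move 2: W@(3,3) -> caps B=0 W=0
Move 3: B@(0,1) -> caps B=0 W=0
Move 4: W@(0,0) -> caps B=0 W=0
Move 5: B@(3,2) -> caps B=0 W=0
Move 6: W@(2,3) -> caps B=0 W=0
Move 7: B@(2,0) -> caps B=0 W=0
Move 8: W@(1,2) -> caps B=0 W=0
Move 9: B@(1,0) -> caps B=1 W=0

Answer: .B.B
B.W.
B..W
..BW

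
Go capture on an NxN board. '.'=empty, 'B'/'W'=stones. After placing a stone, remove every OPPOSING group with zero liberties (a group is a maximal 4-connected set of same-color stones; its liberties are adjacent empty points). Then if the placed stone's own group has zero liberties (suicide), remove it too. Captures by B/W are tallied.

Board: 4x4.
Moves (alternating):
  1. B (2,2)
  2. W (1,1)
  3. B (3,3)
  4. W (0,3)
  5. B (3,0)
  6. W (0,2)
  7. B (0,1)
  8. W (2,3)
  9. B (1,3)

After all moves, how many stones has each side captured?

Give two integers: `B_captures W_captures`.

Move 1: B@(2,2) -> caps B=0 W=0
Move 2: W@(1,1) -> caps B=0 W=0
Move 3: B@(3,3) -> caps B=0 W=0
Move 4: W@(0,3) -> caps B=0 W=0
Move 5: B@(3,0) -> caps B=0 W=0
Move 6: W@(0,2) -> caps B=0 W=0
Move 7: B@(0,1) -> caps B=0 W=0
Move 8: W@(2,3) -> caps B=0 W=0
Move 9: B@(1,3) -> caps B=1 W=0

Answer: 1 0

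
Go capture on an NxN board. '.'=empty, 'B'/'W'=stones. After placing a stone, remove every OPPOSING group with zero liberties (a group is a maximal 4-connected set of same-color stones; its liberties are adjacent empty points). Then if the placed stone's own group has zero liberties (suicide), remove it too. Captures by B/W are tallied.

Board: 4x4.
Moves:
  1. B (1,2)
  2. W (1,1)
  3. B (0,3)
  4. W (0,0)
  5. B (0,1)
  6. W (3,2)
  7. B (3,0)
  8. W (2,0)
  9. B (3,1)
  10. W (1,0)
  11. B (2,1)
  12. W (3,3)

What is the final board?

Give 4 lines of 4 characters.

Move 1: B@(1,2) -> caps B=0 W=0
Move 2: W@(1,1) -> caps B=0 W=0
Move 3: B@(0,3) -> caps B=0 W=0
Move 4: W@(0,0) -> caps B=0 W=0
Move 5: B@(0,1) -> caps B=0 W=0
Move 6: W@(3,2) -> caps B=0 W=0
Move 7: B@(3,0) -> caps B=0 W=0
Move 8: W@(2,0) -> caps B=0 W=0
Move 9: B@(3,1) -> caps B=0 W=0
Move 10: W@(1,0) -> caps B=0 W=0
Move 11: B@(2,1) -> caps B=4 W=0
Move 12: W@(3,3) -> caps B=4 W=0

Answer: .B.B
..B.
.B..
BBWW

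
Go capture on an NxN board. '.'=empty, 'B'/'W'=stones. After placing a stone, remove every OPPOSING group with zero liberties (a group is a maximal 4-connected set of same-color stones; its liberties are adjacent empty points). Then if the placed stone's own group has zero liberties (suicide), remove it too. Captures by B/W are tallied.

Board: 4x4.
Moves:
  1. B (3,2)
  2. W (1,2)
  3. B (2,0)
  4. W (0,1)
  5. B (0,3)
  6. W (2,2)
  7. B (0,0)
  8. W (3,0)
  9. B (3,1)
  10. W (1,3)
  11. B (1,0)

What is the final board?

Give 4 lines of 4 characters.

Answer: BW.B
B.WW
B.W.
.BB.

Derivation:
Move 1: B@(3,2) -> caps B=0 W=0
Move 2: W@(1,2) -> caps B=0 W=0
Move 3: B@(2,0) -> caps B=0 W=0
Move 4: W@(0,1) -> caps B=0 W=0
Move 5: B@(0,3) -> caps B=0 W=0
Move 6: W@(2,2) -> caps B=0 W=0
Move 7: B@(0,0) -> caps B=0 W=0
Move 8: W@(3,0) -> caps B=0 W=0
Move 9: B@(3,1) -> caps B=1 W=0
Move 10: W@(1,3) -> caps B=1 W=0
Move 11: B@(1,0) -> caps B=1 W=0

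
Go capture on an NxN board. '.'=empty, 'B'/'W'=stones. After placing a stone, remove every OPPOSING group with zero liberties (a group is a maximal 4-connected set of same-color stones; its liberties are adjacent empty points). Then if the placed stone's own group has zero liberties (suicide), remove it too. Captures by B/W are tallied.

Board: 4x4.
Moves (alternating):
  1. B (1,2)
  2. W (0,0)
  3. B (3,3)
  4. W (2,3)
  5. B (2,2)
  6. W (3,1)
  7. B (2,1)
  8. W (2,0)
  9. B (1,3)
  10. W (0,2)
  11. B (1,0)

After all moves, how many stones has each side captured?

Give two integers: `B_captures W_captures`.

Answer: 1 0

Derivation:
Move 1: B@(1,2) -> caps B=0 W=0
Move 2: W@(0,0) -> caps B=0 W=0
Move 3: B@(3,3) -> caps B=0 W=0
Move 4: W@(2,3) -> caps B=0 W=0
Move 5: B@(2,2) -> caps B=0 W=0
Move 6: W@(3,1) -> caps B=0 W=0
Move 7: B@(2,1) -> caps B=0 W=0
Move 8: W@(2,0) -> caps B=0 W=0
Move 9: B@(1,3) -> caps B=1 W=0
Move 10: W@(0,2) -> caps B=1 W=0
Move 11: B@(1,0) -> caps B=1 W=0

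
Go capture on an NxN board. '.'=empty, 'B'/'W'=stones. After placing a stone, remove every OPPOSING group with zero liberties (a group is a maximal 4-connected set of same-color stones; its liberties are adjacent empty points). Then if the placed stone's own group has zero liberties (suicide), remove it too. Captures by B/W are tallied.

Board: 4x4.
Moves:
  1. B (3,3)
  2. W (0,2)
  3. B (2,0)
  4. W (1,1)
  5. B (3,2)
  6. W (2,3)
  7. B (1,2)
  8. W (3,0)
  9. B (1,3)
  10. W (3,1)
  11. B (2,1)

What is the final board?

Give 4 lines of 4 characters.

Move 1: B@(3,3) -> caps B=0 W=0
Move 2: W@(0,2) -> caps B=0 W=0
Move 3: B@(2,0) -> caps B=0 W=0
Move 4: W@(1,1) -> caps B=0 W=0
Move 5: B@(3,2) -> caps B=0 W=0
Move 6: W@(2,3) -> caps B=0 W=0
Move 7: B@(1,2) -> caps B=0 W=0
Move 8: W@(3,0) -> caps B=0 W=0
Move 9: B@(1,3) -> caps B=0 W=0
Move 10: W@(3,1) -> caps B=0 W=0
Move 11: B@(2,1) -> caps B=2 W=0

Answer: ..W.
.WBB
BB.W
..BB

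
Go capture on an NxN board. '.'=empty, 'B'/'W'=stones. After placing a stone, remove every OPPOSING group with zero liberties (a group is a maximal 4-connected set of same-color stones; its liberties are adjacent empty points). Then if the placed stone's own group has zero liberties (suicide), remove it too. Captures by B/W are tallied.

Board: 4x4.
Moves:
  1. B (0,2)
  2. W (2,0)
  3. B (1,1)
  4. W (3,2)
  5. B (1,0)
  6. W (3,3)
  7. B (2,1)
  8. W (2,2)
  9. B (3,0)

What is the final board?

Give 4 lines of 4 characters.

Move 1: B@(0,2) -> caps B=0 W=0
Move 2: W@(2,0) -> caps B=0 W=0
Move 3: B@(1,1) -> caps B=0 W=0
Move 4: W@(3,2) -> caps B=0 W=0
Move 5: B@(1,0) -> caps B=0 W=0
Move 6: W@(3,3) -> caps B=0 W=0
Move 7: B@(2,1) -> caps B=0 W=0
Move 8: W@(2,2) -> caps B=0 W=0
Move 9: B@(3,0) -> caps B=1 W=0

Answer: ..B.
BB..
.BW.
B.WW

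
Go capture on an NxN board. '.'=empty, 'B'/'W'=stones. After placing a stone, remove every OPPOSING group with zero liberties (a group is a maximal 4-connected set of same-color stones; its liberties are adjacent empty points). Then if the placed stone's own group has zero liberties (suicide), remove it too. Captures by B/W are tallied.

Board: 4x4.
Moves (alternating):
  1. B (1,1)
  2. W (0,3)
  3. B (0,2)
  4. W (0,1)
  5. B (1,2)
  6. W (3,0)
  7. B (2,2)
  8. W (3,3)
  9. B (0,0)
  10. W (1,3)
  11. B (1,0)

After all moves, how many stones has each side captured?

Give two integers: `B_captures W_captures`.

Move 1: B@(1,1) -> caps B=0 W=0
Move 2: W@(0,3) -> caps B=0 W=0
Move 3: B@(0,2) -> caps B=0 W=0
Move 4: W@(0,1) -> caps B=0 W=0
Move 5: B@(1,2) -> caps B=0 W=0
Move 6: W@(3,0) -> caps B=0 W=0
Move 7: B@(2,2) -> caps B=0 W=0
Move 8: W@(3,3) -> caps B=0 W=0
Move 9: B@(0,0) -> caps B=1 W=0
Move 10: W@(1,3) -> caps B=1 W=0
Move 11: B@(1,0) -> caps B=1 W=0

Answer: 1 0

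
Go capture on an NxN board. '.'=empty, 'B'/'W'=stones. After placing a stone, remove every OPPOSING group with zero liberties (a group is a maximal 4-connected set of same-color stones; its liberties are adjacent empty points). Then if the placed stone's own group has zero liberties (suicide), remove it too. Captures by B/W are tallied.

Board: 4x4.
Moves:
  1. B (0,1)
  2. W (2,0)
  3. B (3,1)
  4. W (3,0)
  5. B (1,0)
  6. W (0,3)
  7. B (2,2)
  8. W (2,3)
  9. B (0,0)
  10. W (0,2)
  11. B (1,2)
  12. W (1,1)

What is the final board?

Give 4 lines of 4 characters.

Answer: ..WW
.WB.
W.BW
WB..

Derivation:
Move 1: B@(0,1) -> caps B=0 W=0
Move 2: W@(2,0) -> caps B=0 W=0
Move 3: B@(3,1) -> caps B=0 W=0
Move 4: W@(3,0) -> caps B=0 W=0
Move 5: B@(1,0) -> caps B=0 W=0
Move 6: W@(0,3) -> caps B=0 W=0
Move 7: B@(2,2) -> caps B=0 W=0
Move 8: W@(2,3) -> caps B=0 W=0
Move 9: B@(0,0) -> caps B=0 W=0
Move 10: W@(0,2) -> caps B=0 W=0
Move 11: B@(1,2) -> caps B=0 W=0
Move 12: W@(1,1) -> caps B=0 W=3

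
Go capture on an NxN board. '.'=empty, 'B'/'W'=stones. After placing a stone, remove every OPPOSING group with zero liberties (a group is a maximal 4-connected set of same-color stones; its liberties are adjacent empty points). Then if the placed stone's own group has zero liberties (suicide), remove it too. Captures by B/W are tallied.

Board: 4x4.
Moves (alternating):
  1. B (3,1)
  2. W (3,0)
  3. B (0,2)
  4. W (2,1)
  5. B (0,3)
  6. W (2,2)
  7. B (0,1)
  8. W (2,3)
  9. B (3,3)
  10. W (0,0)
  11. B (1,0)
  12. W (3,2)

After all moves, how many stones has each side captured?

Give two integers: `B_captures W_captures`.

Move 1: B@(3,1) -> caps B=0 W=0
Move 2: W@(3,0) -> caps B=0 W=0
Move 3: B@(0,2) -> caps B=0 W=0
Move 4: W@(2,1) -> caps B=0 W=0
Move 5: B@(0,3) -> caps B=0 W=0
Move 6: W@(2,2) -> caps B=0 W=0
Move 7: B@(0,1) -> caps B=0 W=0
Move 8: W@(2,3) -> caps B=0 W=0
Move 9: B@(3,3) -> caps B=0 W=0
Move 10: W@(0,0) -> caps B=0 W=0
Move 11: B@(1,0) -> caps B=1 W=0
Move 12: W@(3,2) -> caps B=1 W=2

Answer: 1 2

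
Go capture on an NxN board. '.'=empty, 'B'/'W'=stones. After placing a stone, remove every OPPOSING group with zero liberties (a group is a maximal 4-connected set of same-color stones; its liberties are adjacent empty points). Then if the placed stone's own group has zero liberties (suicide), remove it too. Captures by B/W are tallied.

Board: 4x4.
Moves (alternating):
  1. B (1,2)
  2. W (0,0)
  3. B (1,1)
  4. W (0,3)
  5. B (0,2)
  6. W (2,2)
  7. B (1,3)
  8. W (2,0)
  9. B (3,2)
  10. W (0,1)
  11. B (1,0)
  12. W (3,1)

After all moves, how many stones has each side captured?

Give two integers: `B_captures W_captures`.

Move 1: B@(1,2) -> caps B=0 W=0
Move 2: W@(0,0) -> caps B=0 W=0
Move 3: B@(1,1) -> caps B=0 W=0
Move 4: W@(0,3) -> caps B=0 W=0
Move 5: B@(0,2) -> caps B=0 W=0
Move 6: W@(2,2) -> caps B=0 W=0
Move 7: B@(1,3) -> caps B=1 W=0
Move 8: W@(2,0) -> caps B=1 W=0
Move 9: B@(3,2) -> caps B=1 W=0
Move 10: W@(0,1) -> caps B=1 W=0
Move 11: B@(1,0) -> caps B=3 W=0
Move 12: W@(3,1) -> caps B=3 W=0

Answer: 3 0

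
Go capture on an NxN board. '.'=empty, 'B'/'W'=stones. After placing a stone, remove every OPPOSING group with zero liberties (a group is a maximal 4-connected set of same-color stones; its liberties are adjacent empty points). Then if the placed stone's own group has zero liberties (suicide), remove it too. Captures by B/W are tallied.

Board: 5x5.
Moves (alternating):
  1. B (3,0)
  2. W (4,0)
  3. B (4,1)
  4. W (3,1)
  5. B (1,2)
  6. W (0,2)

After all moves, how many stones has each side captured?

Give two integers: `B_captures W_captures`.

Move 1: B@(3,0) -> caps B=0 W=0
Move 2: W@(4,0) -> caps B=0 W=0
Move 3: B@(4,1) -> caps B=1 W=0
Move 4: W@(3,1) -> caps B=1 W=0
Move 5: B@(1,2) -> caps B=1 W=0
Move 6: W@(0,2) -> caps B=1 W=0

Answer: 1 0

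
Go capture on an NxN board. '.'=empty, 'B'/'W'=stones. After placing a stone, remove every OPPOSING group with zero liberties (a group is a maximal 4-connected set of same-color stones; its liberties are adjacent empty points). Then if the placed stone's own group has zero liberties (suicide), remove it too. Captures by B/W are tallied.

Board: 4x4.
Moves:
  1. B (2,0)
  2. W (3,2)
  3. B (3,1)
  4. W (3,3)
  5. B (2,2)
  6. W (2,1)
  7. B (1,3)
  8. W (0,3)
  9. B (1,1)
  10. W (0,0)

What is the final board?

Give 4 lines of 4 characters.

Answer: W..W
.B.B
B.B.
.BWW

Derivation:
Move 1: B@(2,0) -> caps B=0 W=0
Move 2: W@(3,2) -> caps B=0 W=0
Move 3: B@(3,1) -> caps B=0 W=0
Move 4: W@(3,3) -> caps B=0 W=0
Move 5: B@(2,2) -> caps B=0 W=0
Move 6: W@(2,1) -> caps B=0 W=0
Move 7: B@(1,3) -> caps B=0 W=0
Move 8: W@(0,3) -> caps B=0 W=0
Move 9: B@(1,1) -> caps B=1 W=0
Move 10: W@(0,0) -> caps B=1 W=0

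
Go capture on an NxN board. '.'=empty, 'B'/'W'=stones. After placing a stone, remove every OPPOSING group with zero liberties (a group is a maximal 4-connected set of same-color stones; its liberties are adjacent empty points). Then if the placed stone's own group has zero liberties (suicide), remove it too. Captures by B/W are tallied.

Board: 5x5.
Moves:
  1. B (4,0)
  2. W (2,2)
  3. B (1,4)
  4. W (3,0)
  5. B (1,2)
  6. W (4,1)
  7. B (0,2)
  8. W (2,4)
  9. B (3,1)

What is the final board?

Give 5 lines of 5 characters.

Answer: ..B..
..B.B
..W.W
WB...
.W...

Derivation:
Move 1: B@(4,0) -> caps B=0 W=0
Move 2: W@(2,2) -> caps B=0 W=0
Move 3: B@(1,4) -> caps B=0 W=0
Move 4: W@(3,0) -> caps B=0 W=0
Move 5: B@(1,2) -> caps B=0 W=0
Move 6: W@(4,1) -> caps B=0 W=1
Move 7: B@(0,2) -> caps B=0 W=1
Move 8: W@(2,4) -> caps B=0 W=1
Move 9: B@(3,1) -> caps B=0 W=1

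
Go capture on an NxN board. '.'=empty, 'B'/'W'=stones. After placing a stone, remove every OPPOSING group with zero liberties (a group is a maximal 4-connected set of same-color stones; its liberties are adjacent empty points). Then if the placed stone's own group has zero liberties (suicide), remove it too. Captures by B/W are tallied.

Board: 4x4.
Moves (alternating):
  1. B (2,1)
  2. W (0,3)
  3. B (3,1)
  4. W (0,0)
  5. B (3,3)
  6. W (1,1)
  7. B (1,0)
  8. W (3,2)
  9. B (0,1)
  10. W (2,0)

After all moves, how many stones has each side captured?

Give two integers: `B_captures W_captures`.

Move 1: B@(2,1) -> caps B=0 W=0
Move 2: W@(0,3) -> caps B=0 W=0
Move 3: B@(3,1) -> caps B=0 W=0
Move 4: W@(0,0) -> caps B=0 W=0
Move 5: B@(3,3) -> caps B=0 W=0
Move 6: W@(1,1) -> caps B=0 W=0
Move 7: B@(1,0) -> caps B=0 W=0
Move 8: W@(3,2) -> caps B=0 W=0
Move 9: B@(0,1) -> caps B=1 W=0
Move 10: W@(2,0) -> caps B=1 W=0

Answer: 1 0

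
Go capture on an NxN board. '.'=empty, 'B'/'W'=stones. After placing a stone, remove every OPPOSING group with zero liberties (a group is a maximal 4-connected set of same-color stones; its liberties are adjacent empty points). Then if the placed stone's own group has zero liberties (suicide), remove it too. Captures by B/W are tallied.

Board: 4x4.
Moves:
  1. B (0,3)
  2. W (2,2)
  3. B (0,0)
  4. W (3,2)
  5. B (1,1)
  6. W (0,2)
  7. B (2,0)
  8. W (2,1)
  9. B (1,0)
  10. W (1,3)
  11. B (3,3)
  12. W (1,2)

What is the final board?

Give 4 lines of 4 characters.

Move 1: B@(0,3) -> caps B=0 W=0
Move 2: W@(2,2) -> caps B=0 W=0
Move 3: B@(0,0) -> caps B=0 W=0
Move 4: W@(3,2) -> caps B=0 W=0
Move 5: B@(1,1) -> caps B=0 W=0
Move 6: W@(0,2) -> caps B=0 W=0
Move 7: B@(2,0) -> caps B=0 W=0
Move 8: W@(2,1) -> caps B=0 W=0
Move 9: B@(1,0) -> caps B=0 W=0
Move 10: W@(1,3) -> caps B=0 W=1
Move 11: B@(3,3) -> caps B=0 W=1
Move 12: W@(1,2) -> caps B=0 W=1

Answer: B.W.
BBWW
BWW.
..WB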